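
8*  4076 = 32608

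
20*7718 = 154360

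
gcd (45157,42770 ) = 7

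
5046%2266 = 514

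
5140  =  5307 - 167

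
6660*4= 26640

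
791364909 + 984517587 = 1775882496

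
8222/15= 548 + 2/15  =  548.13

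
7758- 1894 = 5864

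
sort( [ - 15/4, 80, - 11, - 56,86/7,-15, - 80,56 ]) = [ -80,  -  56, - 15, - 11,-15/4,86/7, 56, 80]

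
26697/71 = 26697/71 = 376.01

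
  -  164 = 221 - 385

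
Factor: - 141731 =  - 141731^1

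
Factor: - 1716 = - 2^2*3^1*11^1*13^1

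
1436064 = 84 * 17096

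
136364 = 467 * 292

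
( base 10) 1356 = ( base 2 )10101001100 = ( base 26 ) 204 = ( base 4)111030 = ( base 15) 606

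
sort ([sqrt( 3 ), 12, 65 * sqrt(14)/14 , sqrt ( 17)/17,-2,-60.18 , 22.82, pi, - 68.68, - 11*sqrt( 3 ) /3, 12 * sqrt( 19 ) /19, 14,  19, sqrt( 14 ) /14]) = [-68.68, - 60.18 , - 11*sqrt( 3) /3, -2, sqrt ( 17)/17,sqrt ( 14)/14,sqrt( 3 ),  12  *  sqrt( 19)/19, pi,12,14,65 * sqrt (14 )/14, 19, 22.82]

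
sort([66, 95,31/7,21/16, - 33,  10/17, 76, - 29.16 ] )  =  [ - 33, - 29.16,10/17,21/16,31/7, 66,  76,95 ] 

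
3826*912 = 3489312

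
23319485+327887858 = 351207343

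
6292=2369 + 3923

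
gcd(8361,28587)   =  3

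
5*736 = 3680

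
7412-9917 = -2505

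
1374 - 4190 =- 2816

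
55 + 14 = 69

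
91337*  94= 8585678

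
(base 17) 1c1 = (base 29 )h1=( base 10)494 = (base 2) 111101110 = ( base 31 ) ft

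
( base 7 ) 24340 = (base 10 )6349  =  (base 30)71j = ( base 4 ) 1203031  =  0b1100011001101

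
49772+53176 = 102948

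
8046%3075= 1896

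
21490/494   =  10745/247 = 43.50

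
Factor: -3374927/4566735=-3^(  -  2 ) * 5^(-1 )*101483^( - 1)*3374927^1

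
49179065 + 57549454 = 106728519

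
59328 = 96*618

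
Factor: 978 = 2^1*3^1*163^1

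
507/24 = 21 + 1/8=21.12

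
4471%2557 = 1914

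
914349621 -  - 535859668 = 1450209289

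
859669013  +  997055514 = 1856724527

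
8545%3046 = 2453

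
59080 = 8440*7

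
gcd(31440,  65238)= 786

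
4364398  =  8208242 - 3843844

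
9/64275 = 3/21425 = 0.00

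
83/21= 3 + 20/21 = 3.95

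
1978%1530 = 448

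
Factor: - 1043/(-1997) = 7^1*149^1*1997^(-1 )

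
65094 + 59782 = 124876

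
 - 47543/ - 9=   47543/9  =  5282.56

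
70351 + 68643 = 138994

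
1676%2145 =1676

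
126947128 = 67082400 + 59864728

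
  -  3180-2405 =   -  5585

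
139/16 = 139/16 =8.69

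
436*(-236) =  - 102896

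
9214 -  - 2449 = 11663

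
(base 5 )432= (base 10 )117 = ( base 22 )57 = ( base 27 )49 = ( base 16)75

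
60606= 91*666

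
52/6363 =52/6363 = 0.01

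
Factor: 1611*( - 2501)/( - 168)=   2^( - 3 ) *3^1*7^( - 1)*41^1*61^1*179^1 = 1343037/56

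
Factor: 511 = 7^1*73^1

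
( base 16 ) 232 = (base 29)jb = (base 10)562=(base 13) 343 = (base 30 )IM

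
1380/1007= 1380/1007 = 1.37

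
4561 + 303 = 4864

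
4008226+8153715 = 12161941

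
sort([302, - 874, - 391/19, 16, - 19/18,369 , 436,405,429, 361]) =[ -874, - 391/19, - 19/18,16,302, 361,369,405 , 429, 436] 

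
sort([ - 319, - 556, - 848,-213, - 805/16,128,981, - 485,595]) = [ - 848, - 556, - 485, - 319, - 213, - 805/16 , 128, 595,981 ] 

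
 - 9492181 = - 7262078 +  - 2230103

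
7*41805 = 292635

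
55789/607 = 55789/607 = 91.91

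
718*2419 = 1736842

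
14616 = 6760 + 7856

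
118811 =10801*11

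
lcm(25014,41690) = 125070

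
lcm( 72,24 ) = 72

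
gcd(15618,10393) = 19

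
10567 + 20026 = 30593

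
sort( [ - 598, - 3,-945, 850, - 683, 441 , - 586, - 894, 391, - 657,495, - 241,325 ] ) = [ - 945  , - 894, - 683,-657, - 598 ,  -  586, - 241,  -  3, 325,391,441  ,  495 , 850 ]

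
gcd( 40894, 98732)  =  2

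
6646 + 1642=8288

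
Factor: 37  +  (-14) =23  =  23^1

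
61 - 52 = 9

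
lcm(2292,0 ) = 0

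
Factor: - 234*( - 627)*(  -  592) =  - 2^5*3^3*11^1*13^1*19^1*37^1 = - 86857056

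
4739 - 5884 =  - 1145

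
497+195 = 692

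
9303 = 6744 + 2559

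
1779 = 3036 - 1257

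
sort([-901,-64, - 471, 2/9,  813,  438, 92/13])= [ - 901, - 471, - 64, 2/9,  92/13, 438 , 813]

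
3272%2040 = 1232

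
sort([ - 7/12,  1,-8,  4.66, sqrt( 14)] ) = [  -  8, - 7/12, 1, sqrt( 14), 4.66]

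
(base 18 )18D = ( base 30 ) g1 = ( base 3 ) 122211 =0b111100001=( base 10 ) 481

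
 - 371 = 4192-4563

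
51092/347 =147 + 83/347 = 147.24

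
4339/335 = 4339/335 = 12.95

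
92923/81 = 92923/81 = 1147.20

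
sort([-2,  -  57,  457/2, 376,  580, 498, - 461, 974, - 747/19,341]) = [ - 461, - 57,  -  747/19, - 2, 457/2, 341, 376, 498,580,974] 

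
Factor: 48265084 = 2^2 * 7^1*283^1*6091^1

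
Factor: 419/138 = 2^( - 1)*3^( - 1)*  23^(-1 )*419^1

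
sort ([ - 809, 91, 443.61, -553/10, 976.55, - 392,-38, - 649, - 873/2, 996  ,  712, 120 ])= [ - 809, - 649 , - 873/2 , - 392, - 553/10, - 38,  91, 120, 443.61, 712, 976.55,996 ] 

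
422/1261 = 422/1261 = 0.33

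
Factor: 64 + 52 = 116 = 2^2* 29^1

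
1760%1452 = 308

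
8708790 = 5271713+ 3437077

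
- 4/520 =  - 1 + 129/130  =  -  0.01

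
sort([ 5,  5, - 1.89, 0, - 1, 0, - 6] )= [ - 6, - 1.89, - 1, 0,0 , 5, 5]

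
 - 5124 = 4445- 9569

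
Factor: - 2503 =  - 2503^1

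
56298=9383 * 6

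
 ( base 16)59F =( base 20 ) 3BJ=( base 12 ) 9bb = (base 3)1222022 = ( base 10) 1439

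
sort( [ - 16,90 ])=[ - 16, 90 ] 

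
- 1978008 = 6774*( - 292)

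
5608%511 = 498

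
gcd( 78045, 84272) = 1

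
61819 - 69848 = - 8029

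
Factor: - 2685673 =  - 2685673^1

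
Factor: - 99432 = - 2^3*3^2*1381^1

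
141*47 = 6627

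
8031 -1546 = 6485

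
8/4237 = 8/4237  =  0.00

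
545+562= 1107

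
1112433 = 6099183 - 4986750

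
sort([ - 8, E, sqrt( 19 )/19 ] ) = [ - 8,sqrt ( 19) /19,E ] 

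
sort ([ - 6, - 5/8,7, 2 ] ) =[ - 6,-5/8,2,7] 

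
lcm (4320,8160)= 73440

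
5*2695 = 13475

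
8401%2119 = 2044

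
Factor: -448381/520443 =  - 3^( - 2)*7^( - 1)*11^( - 1)*19^1*751^( - 1 )* 23599^1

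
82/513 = 82/513= 0.16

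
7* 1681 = 11767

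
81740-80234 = 1506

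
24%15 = 9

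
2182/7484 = 1091/3742 = 0.29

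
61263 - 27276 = 33987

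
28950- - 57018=85968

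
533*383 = 204139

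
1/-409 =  - 1/409 = - 0.00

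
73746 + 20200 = 93946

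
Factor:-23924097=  -3^2*19^1*139907^1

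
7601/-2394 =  - 4+1975/2394 = - 3.18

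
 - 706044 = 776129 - 1482173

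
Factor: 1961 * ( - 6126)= - 12013086 = - 2^1 * 3^1 * 37^1*53^1 * 1021^1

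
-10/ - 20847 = 10/20847 = 0.00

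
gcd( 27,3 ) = 3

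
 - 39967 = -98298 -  - 58331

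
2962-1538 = 1424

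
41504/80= 2594/5 = 518.80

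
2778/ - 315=-9+19/105 = - 8.82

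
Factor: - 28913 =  - 29^1*997^1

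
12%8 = 4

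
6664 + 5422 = 12086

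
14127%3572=3411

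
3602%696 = 122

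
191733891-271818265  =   - 80084374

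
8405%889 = 404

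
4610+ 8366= 12976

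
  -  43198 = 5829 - 49027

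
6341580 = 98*64710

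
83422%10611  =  9145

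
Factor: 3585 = 3^1*5^1*239^1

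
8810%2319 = 1853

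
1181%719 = 462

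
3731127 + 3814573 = 7545700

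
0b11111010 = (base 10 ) 250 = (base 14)13c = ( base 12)18a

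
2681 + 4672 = 7353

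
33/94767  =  11/31589 = 0.00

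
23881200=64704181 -40822981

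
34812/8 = 4351 + 1/2= 4351.50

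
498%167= 164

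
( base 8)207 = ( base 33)43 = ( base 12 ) b3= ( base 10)135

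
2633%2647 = 2633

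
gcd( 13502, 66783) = 1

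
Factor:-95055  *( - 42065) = 3^1*5^2*47^1 * 179^1*6337^1 = 3998488575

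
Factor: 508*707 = 2^2 * 7^1 * 101^1 * 127^1 = 359156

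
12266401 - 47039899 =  - 34773498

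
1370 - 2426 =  - 1056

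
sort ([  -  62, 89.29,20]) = [ - 62, 20 , 89.29 ] 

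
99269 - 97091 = 2178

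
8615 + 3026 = 11641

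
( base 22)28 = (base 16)34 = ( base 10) 52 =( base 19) 2E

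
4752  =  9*528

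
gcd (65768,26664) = 8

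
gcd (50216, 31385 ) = 6277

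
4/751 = 4/751 = 0.01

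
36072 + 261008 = 297080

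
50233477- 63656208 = -13422731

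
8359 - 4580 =3779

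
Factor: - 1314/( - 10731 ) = 6/49=   2^1*3^1*7^( - 2)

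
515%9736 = 515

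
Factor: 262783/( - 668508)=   -  2^( - 2)*3^( - 1 )*17^(-1)*29^( - 1)*113^( - 1)*262783^1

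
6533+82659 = 89192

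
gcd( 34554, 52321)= 1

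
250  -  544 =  - 294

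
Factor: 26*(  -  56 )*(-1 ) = 1456 = 2^4  *  7^1*13^1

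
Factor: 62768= 2^4*3923^1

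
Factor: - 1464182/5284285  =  -2^1* 5^( - 1) * 41^( - 1 )*149^(-1) *157^1*173^(  -  1)*4663^1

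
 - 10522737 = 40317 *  ( - 261) 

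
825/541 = 1  +  284/541 = 1.52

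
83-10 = 73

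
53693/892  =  53693/892 = 60.19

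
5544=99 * 56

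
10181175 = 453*22475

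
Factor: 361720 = 2^3 * 5^1*9043^1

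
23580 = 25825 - 2245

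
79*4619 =364901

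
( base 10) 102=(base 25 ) 42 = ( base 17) 60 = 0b1100110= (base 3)10210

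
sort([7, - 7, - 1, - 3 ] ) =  [ - 7, - 3,-1, 7] 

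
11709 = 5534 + 6175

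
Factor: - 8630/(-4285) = 1726/857 = 2^1 * 857^( - 1)*863^1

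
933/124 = 7 + 65/124 =7.52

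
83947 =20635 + 63312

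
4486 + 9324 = 13810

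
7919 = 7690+229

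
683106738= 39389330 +643717408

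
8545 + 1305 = 9850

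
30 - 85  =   - 55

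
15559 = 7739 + 7820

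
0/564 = 0= 0.00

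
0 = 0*99741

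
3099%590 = 149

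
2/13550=1/6775 =0.00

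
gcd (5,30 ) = 5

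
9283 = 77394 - 68111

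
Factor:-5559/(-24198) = 2^(-1)*17^1*37^(-1 ) = 17/74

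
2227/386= 5 +297/386 = 5.77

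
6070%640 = 310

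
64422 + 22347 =86769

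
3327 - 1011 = 2316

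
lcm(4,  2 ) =4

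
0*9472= 0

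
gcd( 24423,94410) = 3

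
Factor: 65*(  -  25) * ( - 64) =104000 = 2^6  *  5^3*13^1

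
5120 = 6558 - 1438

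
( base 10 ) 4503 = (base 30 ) 503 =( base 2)1000110010111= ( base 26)6h5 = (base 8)10627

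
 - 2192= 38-2230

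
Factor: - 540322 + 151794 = -2^4*7^1*3469^1 =- 388528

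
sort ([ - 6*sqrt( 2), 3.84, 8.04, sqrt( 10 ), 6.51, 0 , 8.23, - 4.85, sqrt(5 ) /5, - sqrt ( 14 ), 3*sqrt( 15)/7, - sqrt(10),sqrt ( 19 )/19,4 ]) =[ - 6*sqrt (2 ),  -  4.85, - sqrt ( 14),-sqrt ( 10 ),  0, sqrt( 19 )/19, sqrt( 5)/5, 3*sqrt( 15)/7,sqrt( 10 ), 3.84,4, 6.51, 8.04, 8.23] 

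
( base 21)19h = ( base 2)1010000111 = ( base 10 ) 647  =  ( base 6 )2555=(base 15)2d2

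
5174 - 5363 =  - 189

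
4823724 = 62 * 77802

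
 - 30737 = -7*4391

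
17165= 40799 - 23634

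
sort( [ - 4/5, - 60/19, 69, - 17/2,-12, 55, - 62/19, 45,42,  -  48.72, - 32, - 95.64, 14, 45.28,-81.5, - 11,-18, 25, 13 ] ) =[-95.64, - 81.5, - 48.72, - 32, - 18,  -  12,  -  11, - 17/2, - 62/19, - 60/19,  -  4/5,13,  14,25, 42, 45, 45.28, 55,  69 ] 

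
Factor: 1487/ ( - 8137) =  - 79^( - 1)*103^( - 1)*1487^1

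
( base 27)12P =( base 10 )808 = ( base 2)1100101000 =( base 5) 11213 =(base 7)2233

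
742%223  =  73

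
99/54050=99/54050 = 0.00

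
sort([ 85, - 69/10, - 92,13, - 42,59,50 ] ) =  [  -  92, - 42 , - 69/10, 13,50,  59,85] 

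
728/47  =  728/47 = 15.49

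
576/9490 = 288/4745 = 0.06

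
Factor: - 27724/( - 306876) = 29/321 = 3^( - 1 )*29^1*107^( - 1 )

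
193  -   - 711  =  904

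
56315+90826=147141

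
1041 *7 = 7287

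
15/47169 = 5/15723 = 0.00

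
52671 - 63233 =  - 10562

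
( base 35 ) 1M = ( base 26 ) 25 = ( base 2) 111001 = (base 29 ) 1s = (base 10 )57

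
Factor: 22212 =2^2*3^2*617^1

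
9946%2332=618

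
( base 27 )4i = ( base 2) 1111110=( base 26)4m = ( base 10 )126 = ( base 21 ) 60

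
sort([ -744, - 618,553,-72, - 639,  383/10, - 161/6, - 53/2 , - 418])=[ - 744, - 639, - 618,  -  418, - 72, - 161/6, - 53/2,383/10,553 ] 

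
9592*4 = 38368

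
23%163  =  23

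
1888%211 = 200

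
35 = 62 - 27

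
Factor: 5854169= 5854169^1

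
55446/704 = 27723/352   =  78.76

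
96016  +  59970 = 155986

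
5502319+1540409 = 7042728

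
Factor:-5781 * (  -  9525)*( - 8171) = - 449928148275  =  - 3^2 * 5^2*41^1*47^1 *127^1*8171^1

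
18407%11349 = 7058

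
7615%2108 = 1291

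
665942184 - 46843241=619098943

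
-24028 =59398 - 83426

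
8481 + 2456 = 10937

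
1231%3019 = 1231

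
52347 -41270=11077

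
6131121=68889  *89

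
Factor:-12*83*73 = -2^2*3^1*73^1 * 83^1 = -72708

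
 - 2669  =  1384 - 4053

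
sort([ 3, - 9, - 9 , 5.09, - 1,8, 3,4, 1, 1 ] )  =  [ - 9 , - 9 ,  -  1, 1,1, 3, 3, 4, 5.09, 8 ] 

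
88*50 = 4400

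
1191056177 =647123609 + 543932568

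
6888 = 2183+4705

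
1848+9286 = 11134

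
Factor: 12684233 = 59^1 * 214987^1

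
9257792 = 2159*4288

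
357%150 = 57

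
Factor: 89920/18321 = 2^6 * 3^(-1 )*5^1*31^(-1)*197^(- 1) * 281^1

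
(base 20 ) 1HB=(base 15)351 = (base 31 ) O7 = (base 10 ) 751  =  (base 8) 1357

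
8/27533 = 8/27533 = 0.00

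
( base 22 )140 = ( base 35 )GC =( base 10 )572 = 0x23C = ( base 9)705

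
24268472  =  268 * 90554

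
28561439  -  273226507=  - 244665068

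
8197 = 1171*7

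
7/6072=7/6072 = 0.00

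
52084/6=8680  +  2/3 = 8680.67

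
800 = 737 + 63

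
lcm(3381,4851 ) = 111573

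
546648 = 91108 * 6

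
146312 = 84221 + 62091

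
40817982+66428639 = 107246621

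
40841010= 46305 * 882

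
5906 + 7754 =13660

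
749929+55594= 805523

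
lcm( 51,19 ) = 969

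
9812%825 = 737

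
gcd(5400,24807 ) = 3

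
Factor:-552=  -2^3 * 3^1*23^1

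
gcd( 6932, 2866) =2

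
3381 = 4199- 818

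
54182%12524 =4086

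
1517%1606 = 1517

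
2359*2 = 4718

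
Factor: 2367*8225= 3^2*5^2*7^1*47^1 * 263^1 = 19468575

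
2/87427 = 2/87427 = 0.00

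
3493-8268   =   - 4775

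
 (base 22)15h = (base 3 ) 211122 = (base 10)611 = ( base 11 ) 506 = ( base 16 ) 263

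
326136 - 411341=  - 85205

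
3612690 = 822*4395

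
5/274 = 5/274 = 0.02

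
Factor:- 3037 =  - 3037^1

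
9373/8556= 9373/8556=1.10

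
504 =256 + 248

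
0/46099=0  =  0.00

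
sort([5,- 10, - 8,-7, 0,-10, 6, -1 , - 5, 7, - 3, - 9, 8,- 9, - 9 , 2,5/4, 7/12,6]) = [ - 10, - 10,- 9, - 9, -9, - 8,-7,  -  5, - 3, - 1,  0, 7/12, 5/4, 2, 5,6,6,7,8 ]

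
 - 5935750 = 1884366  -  7820116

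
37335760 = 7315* 5104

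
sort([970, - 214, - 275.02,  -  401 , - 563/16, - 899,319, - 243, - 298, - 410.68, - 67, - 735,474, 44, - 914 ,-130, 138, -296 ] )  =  [ - 914  , - 899, - 735,-410.68, - 401, - 298, - 296, -275.02, - 243 , - 214, - 130, - 67,- 563/16 , 44, 138, 319,474,970]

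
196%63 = 7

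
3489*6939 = 24210171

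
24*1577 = 37848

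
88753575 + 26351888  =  115105463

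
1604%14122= 1604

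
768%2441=768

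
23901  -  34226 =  - 10325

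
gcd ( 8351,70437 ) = 1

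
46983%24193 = 22790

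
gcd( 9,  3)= 3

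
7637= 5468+2169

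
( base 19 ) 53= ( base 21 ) 4E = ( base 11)8a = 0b1100010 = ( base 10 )98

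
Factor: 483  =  3^1*7^1*23^1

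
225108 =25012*9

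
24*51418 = 1234032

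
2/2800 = 1/1400 = 0.00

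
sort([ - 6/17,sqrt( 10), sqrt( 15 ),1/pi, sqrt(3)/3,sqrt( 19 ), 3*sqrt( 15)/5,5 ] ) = [ - 6/17,1/pi, sqrt( 3 ) /3,3*sqrt (15) /5  ,  sqrt( 10) , sqrt( 15 ), sqrt(19 ) , 5]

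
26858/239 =112 + 90/239=112.38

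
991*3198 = 3169218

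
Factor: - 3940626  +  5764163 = 1823537= 1823537^1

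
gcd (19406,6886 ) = 626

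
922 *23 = 21206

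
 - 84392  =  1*( - 84392 )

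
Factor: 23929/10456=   2^( - 3 )*1307^(-1 )*23929^1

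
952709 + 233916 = 1186625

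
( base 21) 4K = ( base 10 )104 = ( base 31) 3B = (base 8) 150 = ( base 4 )1220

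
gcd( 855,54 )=9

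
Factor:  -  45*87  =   - 3^3 *5^1*29^1 = -3915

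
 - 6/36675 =-2/12225 = - 0.00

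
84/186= 14/31 = 0.45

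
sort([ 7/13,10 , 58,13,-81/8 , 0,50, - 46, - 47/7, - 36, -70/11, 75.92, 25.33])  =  [-46, - 36, - 81/8, - 47/7, - 70/11,0 , 7/13, 10,  13,25.33,  50,58,75.92 ]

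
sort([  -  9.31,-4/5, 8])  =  [ - 9.31,-4/5, 8]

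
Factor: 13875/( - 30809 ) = -3^1*5^3 * 37^1*30809^( - 1)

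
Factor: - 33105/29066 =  - 2^(- 1)*3^1*5^1*2207^1 * 14533^( - 1) 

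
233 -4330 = -4097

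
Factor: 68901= 3^1*7^1*17^1*193^1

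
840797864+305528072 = 1146325936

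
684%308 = 68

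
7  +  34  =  41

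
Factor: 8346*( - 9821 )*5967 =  - 489091515822 = - 2^1 * 3^4 * 7^1 * 13^2 * 17^1*23^1 * 61^1*107^1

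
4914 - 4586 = 328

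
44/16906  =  22/8453 =0.00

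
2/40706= 1/20353 = 0.00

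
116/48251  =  116/48251=0.00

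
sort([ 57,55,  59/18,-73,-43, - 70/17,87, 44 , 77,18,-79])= [ -79, - 73 , - 43 , - 70/17, 59/18,  18,44,  55 , 57,  77, 87 ]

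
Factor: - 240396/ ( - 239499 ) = 2^2*3^( - 1)*67^1*89^( - 1 ) = 268/267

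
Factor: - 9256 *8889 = - 82276584= -2^3*3^1 * 13^1 *89^1* 2963^1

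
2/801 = 2/801 = 0.00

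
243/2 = 121 + 1/2= 121.50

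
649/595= 649/595 = 1.09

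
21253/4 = 21253/4 = 5313.25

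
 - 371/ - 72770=371/72770  =  0.01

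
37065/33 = 12355/11 = 1123.18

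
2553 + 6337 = 8890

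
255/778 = 255/778= 0.33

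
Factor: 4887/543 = 9 =3^2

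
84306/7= 12043 + 5/7  =  12043.71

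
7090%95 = 60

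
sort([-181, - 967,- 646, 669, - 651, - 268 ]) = [ - 967 , - 651, - 646, - 268, - 181, 669 ] 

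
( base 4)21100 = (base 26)MK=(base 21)174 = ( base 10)592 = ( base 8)1120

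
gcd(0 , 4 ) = 4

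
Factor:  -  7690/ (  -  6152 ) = 5/4 = 2^ ( - 2)*5^1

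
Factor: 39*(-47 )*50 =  - 2^1*3^1 * 5^2*13^1*47^1 = - 91650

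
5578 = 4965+613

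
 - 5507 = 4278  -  9785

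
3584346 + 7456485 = 11040831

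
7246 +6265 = 13511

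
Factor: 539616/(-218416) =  - 2^1*3^1*7^1*17^(  -  1 ) = - 42/17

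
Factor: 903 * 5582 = 2^1*3^1*7^1 *43^1*2791^1 = 5040546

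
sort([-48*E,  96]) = [  -  48*E,  96] 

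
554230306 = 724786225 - 170555919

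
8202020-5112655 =3089365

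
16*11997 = 191952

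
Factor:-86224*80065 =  - 6903524560 = - 2^4 *5^1*17^1*67^1*239^1 * 317^1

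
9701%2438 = 2387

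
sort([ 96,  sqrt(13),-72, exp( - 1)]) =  [ - 72 , exp( - 1)  ,  sqrt(13 ),96]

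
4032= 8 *504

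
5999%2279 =1441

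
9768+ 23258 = 33026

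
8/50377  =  8/50377 =0.00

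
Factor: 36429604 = 2^2*9107401^1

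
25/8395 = 5/1679= 0.00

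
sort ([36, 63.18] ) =[36,63.18 ] 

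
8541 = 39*219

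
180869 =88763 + 92106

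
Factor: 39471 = 3^1* 59^1*223^1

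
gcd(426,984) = 6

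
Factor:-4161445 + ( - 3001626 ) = -397^1*18043^1 = -7163071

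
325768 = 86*3788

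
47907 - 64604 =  -16697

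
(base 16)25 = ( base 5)122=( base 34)13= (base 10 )37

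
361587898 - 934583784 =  - 572995886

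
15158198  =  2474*6127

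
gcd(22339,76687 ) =1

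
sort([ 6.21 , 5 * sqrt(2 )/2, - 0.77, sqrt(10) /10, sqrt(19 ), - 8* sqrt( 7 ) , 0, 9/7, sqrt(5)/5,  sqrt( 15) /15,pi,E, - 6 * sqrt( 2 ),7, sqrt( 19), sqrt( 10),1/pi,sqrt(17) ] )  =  [ - 8*sqrt (7),  -  6 * sqrt( 2 ), - 0.77,0,sqrt(15) /15,sqrt(10 )/10, 1/pi, sqrt (5)/5,9/7, E, pi, sqrt(10), 5*sqrt(2)/2 , sqrt(17),  sqrt(19), sqrt( 19 ),6.21,7]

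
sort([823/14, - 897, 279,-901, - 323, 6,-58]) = [ - 901, - 897, - 323, - 58, 6,823/14, 279 ] 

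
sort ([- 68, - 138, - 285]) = [ - 285, - 138,-68]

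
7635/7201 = 1 + 434/7201 = 1.06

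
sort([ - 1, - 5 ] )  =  [ - 5, - 1] 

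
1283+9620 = 10903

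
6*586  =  3516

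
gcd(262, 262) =262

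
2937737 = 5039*583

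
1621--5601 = 7222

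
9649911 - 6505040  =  3144871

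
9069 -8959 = 110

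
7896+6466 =14362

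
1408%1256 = 152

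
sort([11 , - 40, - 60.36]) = [ - 60.36,-40, 11]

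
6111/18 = 679/2 = 339.50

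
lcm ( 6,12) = 12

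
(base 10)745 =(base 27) 10g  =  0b1011101001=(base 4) 23221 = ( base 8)1351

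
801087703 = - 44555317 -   -  845643020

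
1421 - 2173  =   - 752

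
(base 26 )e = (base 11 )13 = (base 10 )14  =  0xE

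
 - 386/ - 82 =193/41 = 4.71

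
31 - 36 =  - 5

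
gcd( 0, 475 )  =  475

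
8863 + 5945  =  14808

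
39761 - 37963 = 1798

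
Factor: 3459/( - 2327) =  - 3^1*13^( - 1)*179^ ( - 1)*1153^1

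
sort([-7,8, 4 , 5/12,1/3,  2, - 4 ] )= [  -  7, - 4, 1/3,5/12,2,4,8] 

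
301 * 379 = 114079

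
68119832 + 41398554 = 109518386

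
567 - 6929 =-6362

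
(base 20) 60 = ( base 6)320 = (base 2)1111000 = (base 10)120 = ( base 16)78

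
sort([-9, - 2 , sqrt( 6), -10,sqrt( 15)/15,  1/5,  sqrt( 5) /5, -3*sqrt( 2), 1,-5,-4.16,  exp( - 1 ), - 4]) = [ - 10, - 9, - 5, - 3*sqrt( 2 ) , - 4.16 ,  -  4, - 2,1/5,sqrt( 15)/15, exp ( - 1),sqrt( 5 )/5, 1, sqrt(6 )]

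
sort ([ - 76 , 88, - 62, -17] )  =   [ - 76, - 62, - 17,88 ]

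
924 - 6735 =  - 5811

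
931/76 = 12 + 1/4= 12.25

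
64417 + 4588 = 69005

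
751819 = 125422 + 626397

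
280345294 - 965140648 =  - 684795354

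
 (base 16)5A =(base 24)3I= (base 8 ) 132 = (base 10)90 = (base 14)66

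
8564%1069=12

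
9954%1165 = 634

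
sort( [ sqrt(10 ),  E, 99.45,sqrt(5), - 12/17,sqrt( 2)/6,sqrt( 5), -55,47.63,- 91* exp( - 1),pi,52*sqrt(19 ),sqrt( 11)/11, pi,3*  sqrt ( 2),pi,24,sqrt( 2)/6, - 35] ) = [-55, - 35,- 91 *exp (-1 ), - 12/17,sqrt(2)/6,sqrt(2)/6, sqrt(11)/11, sqrt(5), sqrt( 5), E, pi, pi,  pi,sqrt(10),3* sqrt ( 2), 24,  47.63,99.45,52*sqrt(19) ] 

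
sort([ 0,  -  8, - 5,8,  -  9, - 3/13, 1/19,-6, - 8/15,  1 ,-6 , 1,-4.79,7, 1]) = [ - 9,-8, - 6, - 6,-5,-4.79,-8/15,-3/13, 0,  1/19 , 1, 1, 1, 7 , 8 ] 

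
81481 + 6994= 88475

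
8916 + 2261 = 11177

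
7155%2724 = 1707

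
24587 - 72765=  - 48178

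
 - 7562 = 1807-9369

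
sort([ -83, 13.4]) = [ - 83, 13.4 ]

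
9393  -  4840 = 4553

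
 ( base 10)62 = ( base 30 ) 22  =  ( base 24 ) 2E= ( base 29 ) 24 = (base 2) 111110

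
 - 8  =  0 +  - 8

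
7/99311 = 7/99311  =  0.00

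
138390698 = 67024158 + 71366540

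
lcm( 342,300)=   17100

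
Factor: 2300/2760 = 2^( - 1) * 3^( - 1)*5^1 = 5/6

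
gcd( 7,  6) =1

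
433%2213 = 433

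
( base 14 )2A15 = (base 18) 150f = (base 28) 9EJ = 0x1d2b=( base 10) 7467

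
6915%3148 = 619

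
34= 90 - 56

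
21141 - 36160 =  - 15019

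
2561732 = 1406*1822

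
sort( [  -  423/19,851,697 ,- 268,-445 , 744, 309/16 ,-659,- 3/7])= [ - 659, -445, - 268, - 423/19, - 3/7, 309/16, 697, 744,  851 ]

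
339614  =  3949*86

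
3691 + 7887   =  11578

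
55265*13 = 718445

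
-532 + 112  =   - 420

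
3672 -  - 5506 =9178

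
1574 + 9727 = 11301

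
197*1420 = 279740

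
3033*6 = 18198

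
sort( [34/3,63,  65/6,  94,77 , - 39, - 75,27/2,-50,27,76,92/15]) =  [-75, - 50, - 39,92/15, 65/6, 34/3,27/2, 27, 63,76, 77,94]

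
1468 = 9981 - 8513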